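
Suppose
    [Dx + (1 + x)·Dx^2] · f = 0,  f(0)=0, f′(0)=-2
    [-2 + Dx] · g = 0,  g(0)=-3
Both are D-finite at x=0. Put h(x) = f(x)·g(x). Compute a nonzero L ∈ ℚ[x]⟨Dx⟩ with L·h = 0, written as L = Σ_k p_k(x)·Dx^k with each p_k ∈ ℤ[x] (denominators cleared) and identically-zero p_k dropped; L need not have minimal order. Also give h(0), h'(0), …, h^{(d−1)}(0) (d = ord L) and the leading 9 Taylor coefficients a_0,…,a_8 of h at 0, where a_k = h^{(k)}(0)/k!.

L = (2 + 4·x) + (-3 - 4·x)·Dx + (1 + x)·Dx^2  (order 2).
h: a_k = 0, 6, 9, 8, 9/2, 11/5, 2/3, 34/105, -1/60, …
ICs: h(0) = 0, h′(0) = 6.

f: a_k = 0, -2, 1, -2/3, 1/2, -2/5, 1/3, -2/7, 1/4, …
g: a_k = -3, -6, -6, -4, -2, -4/5, -4/15, -8/105, -2/105, …
Product ⇒ symmetric product L₀, ord ≤ 2.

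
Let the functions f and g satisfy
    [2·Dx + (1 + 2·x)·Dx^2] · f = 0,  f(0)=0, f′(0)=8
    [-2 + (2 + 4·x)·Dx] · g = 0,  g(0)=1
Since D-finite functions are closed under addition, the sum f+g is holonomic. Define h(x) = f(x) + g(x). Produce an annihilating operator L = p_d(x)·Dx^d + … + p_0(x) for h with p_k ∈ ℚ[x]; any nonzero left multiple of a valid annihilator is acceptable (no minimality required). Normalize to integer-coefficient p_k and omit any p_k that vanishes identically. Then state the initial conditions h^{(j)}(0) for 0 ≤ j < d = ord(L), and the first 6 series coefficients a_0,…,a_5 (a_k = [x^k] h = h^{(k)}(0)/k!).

L = 2·Dx + (5 + 10·x)·Dx^2 + (1 + 4·x + 4·x^2)·Dx^3  (order 3).
h: a_k = 1, 9, -17/2, 67/6, -133/8, 1059/40, …
ICs: h(0) = 1, h′(0) = 9, h′′(0) = -17.

f: a_k = 0, 8, -8, 32/3, -16, 128/5, …
g: a_k = 1, 1, -1/2, 1/2, -5/8, 7/8, …
h₀=f+g: left-lcm gives L₀, ord ≤ 3.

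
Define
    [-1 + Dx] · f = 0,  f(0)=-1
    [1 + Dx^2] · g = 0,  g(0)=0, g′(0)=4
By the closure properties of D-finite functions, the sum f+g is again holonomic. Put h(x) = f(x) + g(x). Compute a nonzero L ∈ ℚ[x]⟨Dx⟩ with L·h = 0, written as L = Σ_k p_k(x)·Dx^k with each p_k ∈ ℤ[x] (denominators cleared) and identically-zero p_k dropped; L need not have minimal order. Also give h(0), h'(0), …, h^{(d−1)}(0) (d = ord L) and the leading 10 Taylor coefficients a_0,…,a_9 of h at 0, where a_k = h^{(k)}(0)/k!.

L = -1 + Dx - Dx^2 + Dx^3  (order 3).
h: a_k = -1, 3, -1/2, -5/6, -1/24, 1/40, -1/720, -1/1008, -1/40320, 1/120960, …
ICs: h(0) = -1, h′(0) = 3, h′′(0) = -1.

f: a_k = -1, -1, -1/2, -1/6, -1/24, -1/120, -1/720, -1/5040, -1/40320, -1/362880, …
g: a_k = 0, 4, 0, -2/3, 0, 1/30, 0, -1/1260, 0, 1/90720, …
Sum ⇒ L₀ = lclm(L_f,L_g) in ℚ(x)⟨Dx⟩.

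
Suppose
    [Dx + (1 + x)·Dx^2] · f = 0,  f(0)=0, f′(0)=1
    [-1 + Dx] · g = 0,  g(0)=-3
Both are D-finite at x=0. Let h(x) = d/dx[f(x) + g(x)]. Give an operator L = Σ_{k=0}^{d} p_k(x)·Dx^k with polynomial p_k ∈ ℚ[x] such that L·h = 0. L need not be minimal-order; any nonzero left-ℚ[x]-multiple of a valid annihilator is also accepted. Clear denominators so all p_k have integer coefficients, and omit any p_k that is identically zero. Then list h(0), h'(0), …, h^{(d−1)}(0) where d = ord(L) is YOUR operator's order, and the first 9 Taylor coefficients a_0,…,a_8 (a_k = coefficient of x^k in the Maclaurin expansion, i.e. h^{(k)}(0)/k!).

f: a_k = 0, 1, -1/2, 1/3, -1/4, 1/5, -1/6, 1/7, -1/8, …
g: a_k = -3, -3, -3/2, -1/2, -1/8, -1/40, -1/240, -1/1680, -1/13440, …
Sum ⇒ L₀ = lclm(L_f,L_g) in ℚ(x)⟨Dx⟩.
h₀' ⇒ L via d/dx closure of L₀.
L = (-3 - x) + (1 - 2·x - x^2)·Dx + (2 + 3·x + x^2)·Dx^2  (order 2).
h: a_k = -2, -4, -1/2, -3/2, 7/8, -41/40, 239/240, -1681/1680, 13439/13440, …
ICs: h(0) = -2, h′(0) = -4.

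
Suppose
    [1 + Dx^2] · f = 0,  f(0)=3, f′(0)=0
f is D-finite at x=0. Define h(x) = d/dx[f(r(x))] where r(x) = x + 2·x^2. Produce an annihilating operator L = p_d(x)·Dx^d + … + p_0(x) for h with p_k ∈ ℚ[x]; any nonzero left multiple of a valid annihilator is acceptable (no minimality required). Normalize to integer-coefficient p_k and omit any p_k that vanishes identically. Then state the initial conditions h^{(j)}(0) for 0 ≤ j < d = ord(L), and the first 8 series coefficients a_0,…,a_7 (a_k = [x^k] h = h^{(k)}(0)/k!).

L = (49 + 16·x + 96·x^2 + 256·x^3 + 256·x^4) + (-12 - 48·x)·Dx + (1 + 8·x + 16·x^2)·Dx^2  (order 2).
h: a_k = 0, -3, -18, -47/2, 5, 719/40, 553/20, 23521/1680, …
ICs: h(0) = 0, h′(0) = -3.

f: a_k = 3, 0, -3/2, 0, 1/8, 0, -1/240, 0, …
h₀=f(r): pull back L_f along r ⇒ L₀.
h₀' ⇒ L via d/dx closure of L₀.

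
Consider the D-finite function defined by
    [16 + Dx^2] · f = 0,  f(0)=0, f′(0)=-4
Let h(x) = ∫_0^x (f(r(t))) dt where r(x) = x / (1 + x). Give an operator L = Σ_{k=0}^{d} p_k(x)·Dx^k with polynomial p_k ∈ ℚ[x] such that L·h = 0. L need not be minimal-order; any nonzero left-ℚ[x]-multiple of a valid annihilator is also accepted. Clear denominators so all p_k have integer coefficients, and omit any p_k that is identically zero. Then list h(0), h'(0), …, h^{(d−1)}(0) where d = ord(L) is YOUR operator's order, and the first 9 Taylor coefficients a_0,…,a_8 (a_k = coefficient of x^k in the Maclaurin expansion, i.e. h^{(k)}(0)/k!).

f: a_k = 0, -4, 0, 32/3, 0, -128/15, 0, 1024/315, 0, …
Substitute x→r, Dx→(1/r')Dx; clear ⇒ L₀.
h=∫₀ˣh₀: take L = L₀·Dx.
L = 16·Dx + (2 + 6·x + 6·x^2 + 2·x^3)·Dx^2 + (1 + 4·x + 6·x^2 + 4·x^3 + x^4)·Dx^3  (order 3).
h: a_k = 0, 0, -2, 4/3, 5/3, -28/5, 386/45, -60/7, 2461/630, …
ICs: h(0) = 0, h′(0) = 0, h′′(0) = -4.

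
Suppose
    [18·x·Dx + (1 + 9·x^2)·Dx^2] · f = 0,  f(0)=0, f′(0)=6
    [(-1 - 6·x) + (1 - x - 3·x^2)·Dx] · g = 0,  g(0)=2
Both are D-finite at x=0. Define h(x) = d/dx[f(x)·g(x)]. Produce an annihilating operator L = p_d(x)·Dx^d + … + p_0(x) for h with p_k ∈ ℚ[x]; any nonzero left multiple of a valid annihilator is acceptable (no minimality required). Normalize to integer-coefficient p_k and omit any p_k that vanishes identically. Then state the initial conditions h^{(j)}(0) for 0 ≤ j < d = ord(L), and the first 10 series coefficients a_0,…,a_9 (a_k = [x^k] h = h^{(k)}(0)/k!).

L = (-6 + 1134·x^2 + 1944·x^3 + 8748·x^4) + (6 + 42·x + 54·x^2 + 270·x^3 + 1944·x^4 + 5832·x^5)·Dx + (-1 - 2·x - 30·x^2 + 18·x^3 - 108·x^4 + 324·x^5 + 729·x^6)·Dx^2  (order 2).
h: a_k = 12, 24, 36, 192, 1392, 12672/5, 276/5, 357024/35, 3164724/35, 138720, …
ICs: h(0) = 12, h′(0) = 24.

f: a_k = 0, 6, 0, -18, 0, 486/5, 0, -4374/7, 0, 4374, …
g: a_k = 2, 2, 8, 14, 38, 80, 194, 434, 1016, 2318, …
h₀=f·g: eliminate ⇒ L₀, order ≤ 2·1.
Differentiate: ansatz ord ≤ ord L₀ ⇒ L.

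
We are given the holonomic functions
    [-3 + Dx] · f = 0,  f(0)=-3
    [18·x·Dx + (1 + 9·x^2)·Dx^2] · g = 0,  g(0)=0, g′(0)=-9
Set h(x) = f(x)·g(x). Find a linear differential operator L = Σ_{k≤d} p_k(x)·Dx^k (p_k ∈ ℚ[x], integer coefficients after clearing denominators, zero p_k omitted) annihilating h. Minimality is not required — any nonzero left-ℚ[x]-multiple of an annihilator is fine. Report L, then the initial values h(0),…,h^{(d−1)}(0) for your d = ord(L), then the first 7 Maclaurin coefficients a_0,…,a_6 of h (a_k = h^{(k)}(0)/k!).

f: a_k = -3, -9, -27/2, -27/2, -81/8, -243/40, -243/80, …
g: a_k = 0, -9, 0, 27, 0, -729/5, 0, …
h₀=f·g: eliminate ⇒ L₀, order ≤ 1·2.
L = (9 - 54·x + 81·x^2) + (-6 + 18·x - 54·x^2)·Dx + (1 + 9·x^2)·Dx^2  (order 2).
h: a_k = 0, 27, 81, 81/2, -243/2, 6561/40, 8019/8, …
ICs: h(0) = 0, h′(0) = 27.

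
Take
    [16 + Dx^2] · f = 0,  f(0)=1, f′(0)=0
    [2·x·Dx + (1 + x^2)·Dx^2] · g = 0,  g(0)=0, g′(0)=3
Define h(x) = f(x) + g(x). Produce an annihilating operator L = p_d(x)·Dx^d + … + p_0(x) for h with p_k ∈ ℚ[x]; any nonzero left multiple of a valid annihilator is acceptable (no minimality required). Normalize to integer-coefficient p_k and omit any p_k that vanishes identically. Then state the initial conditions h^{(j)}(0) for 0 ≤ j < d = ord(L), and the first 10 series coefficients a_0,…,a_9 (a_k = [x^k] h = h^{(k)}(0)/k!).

f: a_k = 1, 0, -8, 0, 32/3, 0, -256/45, 0, 512/315, 0, …
g: a_k = 0, 3, 0, -1, 0, 3/5, 0, -3/7, 0, 1/3, …
h₀=f+g: left-lcm gives L₀, ord ≤ 4.
L = (64·x + 704·x^3 + 256·x^5)·Dx + (112 + 416·x^2 + 432·x^4 + 128·x^6)·Dx^2 + (4·x + 44·x^3 + 16·x^5)·Dx^3 + (7 + 26·x^2 + 27·x^4 + 8·x^6)·Dx^4  (order 4).
h: a_k = 1, 3, -8, -1, 32/3, 3/5, -256/45, -3/7, 512/315, 1/3, …
ICs: h(0) = 1, h′(0) = 3, h′′(0) = -16, h′′′(0) = -6.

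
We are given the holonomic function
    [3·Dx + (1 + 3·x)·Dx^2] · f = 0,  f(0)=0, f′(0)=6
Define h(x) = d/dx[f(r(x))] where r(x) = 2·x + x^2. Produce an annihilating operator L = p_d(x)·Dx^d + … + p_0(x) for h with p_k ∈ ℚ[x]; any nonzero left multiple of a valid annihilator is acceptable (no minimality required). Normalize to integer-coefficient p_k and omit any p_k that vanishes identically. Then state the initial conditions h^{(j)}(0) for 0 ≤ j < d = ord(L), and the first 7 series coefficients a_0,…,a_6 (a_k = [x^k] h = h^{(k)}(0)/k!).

L = (5 + 6·x + 3·x^2) + (1 + 7·x + 9·x^2 + 3·x^3)·Dx  (order 1).
h: a_k = 12, -60, 324, -1764, 9612, -52380, 285444, …
ICs: h(0) = 12.

f: a_k = 0, 6, -9, 18, -81/2, 486/5, -243, …
f∘r: x↦r, Dx↦Dx/r' in L_f ⇒ L₀.
h=h₀': d/dx-closure on L₀ ⇒ L.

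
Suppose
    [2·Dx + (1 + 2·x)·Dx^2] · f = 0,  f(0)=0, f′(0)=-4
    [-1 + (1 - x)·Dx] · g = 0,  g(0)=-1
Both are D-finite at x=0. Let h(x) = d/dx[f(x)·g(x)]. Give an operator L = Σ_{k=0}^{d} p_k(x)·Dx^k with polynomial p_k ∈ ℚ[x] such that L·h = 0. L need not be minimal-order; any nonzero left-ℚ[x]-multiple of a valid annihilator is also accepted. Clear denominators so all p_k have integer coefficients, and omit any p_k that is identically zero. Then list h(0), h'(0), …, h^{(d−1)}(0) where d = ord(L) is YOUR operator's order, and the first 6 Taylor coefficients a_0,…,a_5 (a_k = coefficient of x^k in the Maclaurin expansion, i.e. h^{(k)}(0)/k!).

f: a_k = 0, -4, 4, -16/3, 8, -64/5, …
g: a_k = -1, -1, -1, -1, -1, -1, …
Sym-product of L_f,L_g gives L₀ (≤ ord 2).
Differentiate: ansatz ord ≤ ord L₀ ⇒ L.
L = 8 + (-1 + 10·x)·Dx + (-1 - x + 2·x^2)·Dx^2  (order 2).
h: a_k = 4, 0, 16, -32/3, 152/3, -336/5, …
ICs: h(0) = 4, h′(0) = 0.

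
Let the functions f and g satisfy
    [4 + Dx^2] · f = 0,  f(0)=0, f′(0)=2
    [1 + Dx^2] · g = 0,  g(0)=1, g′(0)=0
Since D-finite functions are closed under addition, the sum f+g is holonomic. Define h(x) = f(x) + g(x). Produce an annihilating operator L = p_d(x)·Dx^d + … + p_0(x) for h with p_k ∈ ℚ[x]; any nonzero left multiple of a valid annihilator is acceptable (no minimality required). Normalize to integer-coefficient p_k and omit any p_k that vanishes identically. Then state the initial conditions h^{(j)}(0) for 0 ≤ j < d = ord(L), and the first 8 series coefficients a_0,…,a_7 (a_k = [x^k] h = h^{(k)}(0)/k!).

f: a_k = 0, 2, 0, -4/3, 0, 4/15, 0, -8/315, …
g: a_k = 1, 0, -1/2, 0, 1/24, 0, -1/720, 0, …
Sum ⇒ L₀ = lclm(L_f,L_g) in ℚ(x)⟨Dx⟩.
L = 4 + 5·Dx^2 + Dx^4  (order 4).
h: a_k = 1, 2, -1/2, -4/3, 1/24, 4/15, -1/720, -8/315, …
ICs: h(0) = 1, h′(0) = 2, h′′(0) = -1, h′′′(0) = -8.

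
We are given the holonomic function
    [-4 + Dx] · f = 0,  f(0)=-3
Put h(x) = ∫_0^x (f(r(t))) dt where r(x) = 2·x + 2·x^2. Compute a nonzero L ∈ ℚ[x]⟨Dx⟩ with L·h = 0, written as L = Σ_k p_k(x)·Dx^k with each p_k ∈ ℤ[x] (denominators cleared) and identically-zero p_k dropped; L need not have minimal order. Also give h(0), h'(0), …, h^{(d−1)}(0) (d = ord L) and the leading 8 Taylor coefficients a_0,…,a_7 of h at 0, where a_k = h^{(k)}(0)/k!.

f: a_k = -3, -12, -24, -32, -32, -128/5, -256/15, -1024/105, …
f∘r: x↦r, Dx↦Dx/r' in L_f ⇒ L₀.
h=∫h₀ ⇒ L = L₀·Dx.
L = (-8 - 16·x)·Dx + Dx^2  (order 2).
h: a_k = 0, -3, -12, -40, -112, -1376/5, -9088/15, -127744/105, …
ICs: h(0) = 0, h′(0) = -3.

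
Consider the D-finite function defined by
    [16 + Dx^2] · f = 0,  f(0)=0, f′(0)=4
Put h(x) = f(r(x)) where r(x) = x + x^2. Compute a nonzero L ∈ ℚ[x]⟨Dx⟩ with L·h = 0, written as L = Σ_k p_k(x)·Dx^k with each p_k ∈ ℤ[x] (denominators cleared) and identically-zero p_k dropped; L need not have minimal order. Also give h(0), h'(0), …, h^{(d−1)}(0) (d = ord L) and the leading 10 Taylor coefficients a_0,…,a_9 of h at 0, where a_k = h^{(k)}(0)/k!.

L = (16 + 96·x + 192·x^2 + 128·x^3) - 2·Dx + (1 + 2·x)·Dx^2  (order 2).
h: a_k = 0, 4, 4, -32/3, -32, -352/15, 32, 25856/315, 2816/45, -70528/2835, …
ICs: h(0) = 0, h′(0) = 4.

f: a_k = 0, 4, 0, -32/3, 0, 128/15, 0, -1024/315, 0, 2048/2835, …
L₀ from L_f via x↦r, Dx↦r'^{-1}Dx.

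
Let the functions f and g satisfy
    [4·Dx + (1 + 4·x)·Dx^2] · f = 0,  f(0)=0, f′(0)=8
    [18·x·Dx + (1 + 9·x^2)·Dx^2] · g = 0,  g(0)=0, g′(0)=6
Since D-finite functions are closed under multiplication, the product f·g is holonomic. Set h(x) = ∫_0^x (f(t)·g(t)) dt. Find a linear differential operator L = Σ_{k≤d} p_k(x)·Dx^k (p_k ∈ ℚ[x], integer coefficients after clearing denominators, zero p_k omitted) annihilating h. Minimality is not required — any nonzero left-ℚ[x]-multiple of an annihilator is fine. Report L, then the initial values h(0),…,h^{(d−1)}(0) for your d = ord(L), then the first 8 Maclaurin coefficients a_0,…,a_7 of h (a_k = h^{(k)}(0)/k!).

f: a_k = 0, 8, -16, 128/3, -128, 2048/5, -4096/3, 32768/7, …
g: a_k = 0, 6, 0, -18, 0, 486/5, 0, -4374/7, …
h₀=f·g: eliminate ⇒ L₀, order ≤ 2·2.
Integrate: L := L₀·Dx.
L = (2448 + 17280·x + 76464·x^2 + 518400·x^3 + 1399680·x^4 + 2426112·x^5 + 1679616·x^7)·Dx^2 + (452 + 10800·x + 98028·x^2 + 491184·x^3 + 1840320·x^4 + 4339008·x^5 + 6531840·x^6 + 1259712·x^7 + 5878656·x^8)·Dx^3 + (136 + 1912·x + 18576·x^2 + 103608·x^3 + 389448·x^4 + 1100304·x^5 + 2239488·x^6 + 3277584·x^7 + 1259712·x^8 + 3359232·x^9)·Dx^4 + (13 + 176·x + 1234·x^2 + 6048·x^3 + 22833·x^4 + 68688·x^5 + 154224·x^6 + 279936·x^7 + 399492·x^8 + 209952·x^9 + 419904·x^10)·Dx^5  (order 5).
h: a_k = 0, 0, 0, 16, -24, 112/5, -80, 12336/35, …
ICs: h(0) = 0, h′(0) = 0, h′′(0) = 0, h′′′(0) = 96, h′′′′(0) = -576.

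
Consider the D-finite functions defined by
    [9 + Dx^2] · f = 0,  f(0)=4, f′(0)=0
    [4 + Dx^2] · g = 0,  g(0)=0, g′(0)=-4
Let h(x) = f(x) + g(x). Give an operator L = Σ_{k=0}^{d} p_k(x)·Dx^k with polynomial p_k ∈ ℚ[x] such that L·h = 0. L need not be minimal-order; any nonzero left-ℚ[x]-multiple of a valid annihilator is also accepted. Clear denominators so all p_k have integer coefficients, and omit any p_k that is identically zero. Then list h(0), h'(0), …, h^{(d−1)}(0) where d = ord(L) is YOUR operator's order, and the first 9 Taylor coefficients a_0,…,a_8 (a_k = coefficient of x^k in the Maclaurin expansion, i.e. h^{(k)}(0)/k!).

L = 36 + 13·Dx^2 + Dx^4  (order 4).
h: a_k = 4, -4, -18, 8/3, 27/2, -8/15, -81/20, 16/315, 729/1120, …
ICs: h(0) = 4, h′(0) = -4, h′′(0) = -36, h′′′(0) = 16.

f: a_k = 4, 0, -18, 0, 27/2, 0, -81/20, 0, 729/1120, …
g: a_k = 0, -4, 0, 8/3, 0, -8/15, 0, 16/315, 0, …
Sum ⇒ L₀ = lclm(L_f,L_g) in ℚ(x)⟨Dx⟩.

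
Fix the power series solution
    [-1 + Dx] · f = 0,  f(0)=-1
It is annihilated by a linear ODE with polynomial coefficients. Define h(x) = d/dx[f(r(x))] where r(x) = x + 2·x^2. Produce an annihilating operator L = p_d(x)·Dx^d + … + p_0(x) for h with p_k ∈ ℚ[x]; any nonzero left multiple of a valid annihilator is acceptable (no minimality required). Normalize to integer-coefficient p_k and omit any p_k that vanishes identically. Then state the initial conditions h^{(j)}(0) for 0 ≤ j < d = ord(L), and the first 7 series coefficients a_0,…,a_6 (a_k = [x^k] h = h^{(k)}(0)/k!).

f: a_k = -1, -1, -1/2, -1/6, -1/24, -1/120, -1/720, …
Substitute x→r, Dx→(1/r')Dx; clear ⇒ L₀.
Derive L from L₀ (diff closure).
L = (5 + 8·x + 16·x^2) + (-1 - 4·x)·Dx  (order 1).
h: a_k = -1, -5, -13/2, -73/6, -281/24, -1741/120, -1697/144, …
ICs: h(0) = -1.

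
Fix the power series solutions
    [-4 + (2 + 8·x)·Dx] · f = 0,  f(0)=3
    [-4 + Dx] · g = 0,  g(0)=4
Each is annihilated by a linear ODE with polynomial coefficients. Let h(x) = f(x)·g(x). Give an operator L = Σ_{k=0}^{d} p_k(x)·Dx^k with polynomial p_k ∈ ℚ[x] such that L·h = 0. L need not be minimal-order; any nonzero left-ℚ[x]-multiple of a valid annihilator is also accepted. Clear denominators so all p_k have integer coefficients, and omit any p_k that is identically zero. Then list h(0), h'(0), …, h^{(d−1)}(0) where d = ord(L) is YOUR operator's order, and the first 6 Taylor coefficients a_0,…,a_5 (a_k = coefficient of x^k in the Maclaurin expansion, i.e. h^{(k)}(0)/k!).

L = (-6 - 16·x) + (1 + 4·x)·Dx  (order 1).
h: a_k = 12, 72, 168, 272, 264, 1712/5, …
ICs: h(0) = 12.

f: a_k = 3, 6, -6, 12, -30, 84, …
g: a_k = 4, 16, 32, 128/3, 128/3, 512/15, …
h₀=f·g: eliminate ⇒ L₀, order ≤ 1·1.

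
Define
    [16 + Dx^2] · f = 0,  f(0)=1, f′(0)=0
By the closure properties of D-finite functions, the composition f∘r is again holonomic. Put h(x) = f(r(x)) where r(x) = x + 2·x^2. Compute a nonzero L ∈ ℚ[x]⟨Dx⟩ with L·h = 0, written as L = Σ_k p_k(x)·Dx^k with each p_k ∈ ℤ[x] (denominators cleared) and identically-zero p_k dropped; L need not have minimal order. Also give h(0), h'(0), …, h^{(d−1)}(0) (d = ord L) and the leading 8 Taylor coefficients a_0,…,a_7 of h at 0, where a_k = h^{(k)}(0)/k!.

L = (16 + 192·x + 768·x^2 + 1024·x^3) - 4·Dx + (1 + 4·x)·Dx^2  (order 2).
h: a_k = 1, 0, -8, -32, -64/3, 256/3, 11264/45, 4096/15, …
ICs: h(0) = 1, h′(0) = 0.

f: a_k = 1, 0, -8, 0, 32/3, 0, -256/45, 0, …
f∘r: x↦r, Dx↦Dx/r' in L_f ⇒ L₀.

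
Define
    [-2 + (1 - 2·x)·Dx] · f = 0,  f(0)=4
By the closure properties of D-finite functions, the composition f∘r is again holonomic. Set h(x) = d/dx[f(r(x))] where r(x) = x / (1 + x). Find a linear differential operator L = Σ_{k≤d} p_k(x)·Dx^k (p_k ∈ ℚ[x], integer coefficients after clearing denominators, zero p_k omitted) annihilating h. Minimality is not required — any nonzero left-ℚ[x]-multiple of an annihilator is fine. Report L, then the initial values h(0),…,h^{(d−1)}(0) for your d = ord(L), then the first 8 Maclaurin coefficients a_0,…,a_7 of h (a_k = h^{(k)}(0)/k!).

f: a_k = 4, 8, 16, 32, 64, 128, 256, 512, …
Change of var in L_f (x↦r) gives L₀.
Derive L from L₀ (diff closure).
L = 2 + (-1 + x)·Dx  (order 1).
h: a_k = 8, 16, 24, 32, 40, 48, 56, 64, …
ICs: h(0) = 8.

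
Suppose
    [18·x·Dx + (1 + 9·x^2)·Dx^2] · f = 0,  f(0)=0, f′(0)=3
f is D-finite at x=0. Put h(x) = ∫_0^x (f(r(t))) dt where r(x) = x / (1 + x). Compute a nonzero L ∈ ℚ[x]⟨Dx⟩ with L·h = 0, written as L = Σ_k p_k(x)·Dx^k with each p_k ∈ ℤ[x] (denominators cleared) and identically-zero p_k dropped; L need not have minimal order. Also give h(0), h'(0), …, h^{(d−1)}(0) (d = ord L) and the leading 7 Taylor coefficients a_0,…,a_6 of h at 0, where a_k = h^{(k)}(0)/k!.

L = (2 + 20·x)·Dx^2 + (1 + 2·x + 10·x^2)·Dx^3  (order 3).
h: a_k = 0, 0, 3/2, -1, -3/2, 24/5, -2/5, …
ICs: h(0) = 0, h′(0) = 0, h′′(0) = 3.

f: a_k = 0, 3, 0, -9, 0, 243/5, 0, …
Change of var in L_f (x↦r) gives L₀.
∫: right-multiply L₀ by Dx.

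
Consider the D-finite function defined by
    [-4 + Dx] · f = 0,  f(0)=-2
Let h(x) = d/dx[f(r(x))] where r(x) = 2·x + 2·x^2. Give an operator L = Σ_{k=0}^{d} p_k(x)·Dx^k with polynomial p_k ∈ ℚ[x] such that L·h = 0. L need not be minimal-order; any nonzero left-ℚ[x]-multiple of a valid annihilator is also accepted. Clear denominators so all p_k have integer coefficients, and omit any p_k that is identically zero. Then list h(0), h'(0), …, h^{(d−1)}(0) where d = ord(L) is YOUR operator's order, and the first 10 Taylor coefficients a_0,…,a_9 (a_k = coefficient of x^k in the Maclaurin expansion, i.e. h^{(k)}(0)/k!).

L = (10 + 32·x + 32·x^2) + (-1 - 2·x)·Dx  (order 1).
h: a_k = -16, -160, -896, -11008/3, -36352/3, -510976/15, -757760/9, -58925056/315, -119545856/315, -288145408/405, …
ICs: h(0) = -16.

f: a_k = -2, -8, -16, -64/3, -64/3, -256/15, -512/45, -2048/315, -1024/315, -4096/2835, …
Substitute x→r, Dx→(1/r')Dx; clear ⇒ L₀.
Differentiate: ansatz ord ≤ ord L₀ ⇒ L.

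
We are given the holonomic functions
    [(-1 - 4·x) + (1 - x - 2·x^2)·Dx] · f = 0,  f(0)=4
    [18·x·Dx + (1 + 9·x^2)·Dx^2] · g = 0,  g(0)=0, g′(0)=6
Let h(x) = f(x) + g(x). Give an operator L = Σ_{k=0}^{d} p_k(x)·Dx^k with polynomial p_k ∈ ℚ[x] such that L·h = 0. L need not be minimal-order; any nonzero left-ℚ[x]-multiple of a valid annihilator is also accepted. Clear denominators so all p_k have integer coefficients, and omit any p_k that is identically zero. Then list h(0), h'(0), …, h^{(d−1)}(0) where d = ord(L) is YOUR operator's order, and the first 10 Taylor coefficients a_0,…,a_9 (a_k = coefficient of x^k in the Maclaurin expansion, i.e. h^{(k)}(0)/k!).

L = (-18 + 72·x + 918·x^2 + 1872·x^3 + 4608·x^4 + 1296·x^6)·Dx + (8 + 30·x + 278·x^3 + 1788·x^4 + 3216·x^5 + 324·x^6 + 1296·x^7)·Dx^2 + (-1 - 4·x - 24·x^2 - 4·x^3 - 103·x^4 + 300·x^5 + 312·x^6 + 108·x^7 + 216·x^8)·Dx^3  (order 3).
h: a_k = 4, 10, 12, 2, 44, 906/5, 172, -1994/7, 684, 5738, …
ICs: h(0) = 4, h′(0) = 10, h′′(0) = 24.

f: a_k = 4, 4, 12, 20, 44, 84, 172, 340, 684, 1364, …
g: a_k = 0, 6, 0, -18, 0, 486/5, 0, -4374/7, 0, 4374, …
h₀=f+g: left-lcm gives L₀, ord ≤ 3.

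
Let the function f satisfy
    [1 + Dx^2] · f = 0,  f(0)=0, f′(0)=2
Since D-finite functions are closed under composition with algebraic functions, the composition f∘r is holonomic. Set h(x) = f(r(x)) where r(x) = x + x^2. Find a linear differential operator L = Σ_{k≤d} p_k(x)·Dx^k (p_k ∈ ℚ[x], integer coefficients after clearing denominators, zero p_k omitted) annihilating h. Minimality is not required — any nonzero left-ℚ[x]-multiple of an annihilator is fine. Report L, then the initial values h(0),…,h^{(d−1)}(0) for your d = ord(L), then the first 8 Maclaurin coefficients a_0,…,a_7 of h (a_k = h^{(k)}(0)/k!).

f: a_k = 0, 2, 0, -1/3, 0, 1/60, 0, -1/2520, …
Substitute x→r, Dx→(1/r')Dx; clear ⇒ L₀.
L = (1 + 6·x + 12·x^2 + 8·x^3) - 2·Dx + (1 + 2·x)·Dx^2  (order 2).
h: a_k = 0, 2, 2, -1/3, -1, -59/60, -1/4, 419/2520, …
ICs: h(0) = 0, h′(0) = 2.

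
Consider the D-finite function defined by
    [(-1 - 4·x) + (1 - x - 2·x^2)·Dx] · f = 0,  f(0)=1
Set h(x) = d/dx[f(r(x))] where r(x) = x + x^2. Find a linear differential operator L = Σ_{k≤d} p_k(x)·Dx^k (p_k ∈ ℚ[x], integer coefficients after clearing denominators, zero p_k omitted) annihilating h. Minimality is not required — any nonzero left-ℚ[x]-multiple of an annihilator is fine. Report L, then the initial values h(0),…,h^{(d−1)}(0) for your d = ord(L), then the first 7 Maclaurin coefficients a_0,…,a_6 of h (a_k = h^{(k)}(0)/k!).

f: a_k = 1, 1, 3, 5, 11, 21, 43, …
L₀ from L_f via x↦r, Dx↦r'^{-1}Dx.
Differentiate: ansatz ord ≤ ord L₀ ⇒ L.
L = (8 + 10·x + 30·x^2 + 40·x^3 + 20·x^4) + (-1 - x + 5·x^2 + 10·x^3 + 10·x^4 + 4·x^5)·Dx  (order 1).
h: a_k = 1, 8, 33, 116, 400, 1314, 4179, …
ICs: h(0) = 1.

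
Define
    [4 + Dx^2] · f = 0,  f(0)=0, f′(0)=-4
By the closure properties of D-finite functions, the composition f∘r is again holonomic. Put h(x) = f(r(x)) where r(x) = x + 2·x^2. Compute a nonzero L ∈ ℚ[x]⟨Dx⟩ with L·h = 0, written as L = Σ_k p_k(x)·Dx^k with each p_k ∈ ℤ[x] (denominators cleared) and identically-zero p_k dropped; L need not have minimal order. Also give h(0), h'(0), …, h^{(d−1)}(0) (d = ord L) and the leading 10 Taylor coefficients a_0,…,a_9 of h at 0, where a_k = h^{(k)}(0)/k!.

f: a_k = 0, -4, 0, 8/3, 0, -8/15, 0, 16/315, 0, -8/2835, …
Substitute x→r, Dx→(1/r')Dx; clear ⇒ L₀.
L = (4 + 48·x + 192·x^2 + 256·x^3) - 4·Dx + (1 + 4·x)·Dx^2  (order 2).
h: a_k = 0, -4, -8, 8/3, 16, 472/15, 16, -6704/315, -1888/45, -108872/2835, …
ICs: h(0) = 0, h′(0) = -4.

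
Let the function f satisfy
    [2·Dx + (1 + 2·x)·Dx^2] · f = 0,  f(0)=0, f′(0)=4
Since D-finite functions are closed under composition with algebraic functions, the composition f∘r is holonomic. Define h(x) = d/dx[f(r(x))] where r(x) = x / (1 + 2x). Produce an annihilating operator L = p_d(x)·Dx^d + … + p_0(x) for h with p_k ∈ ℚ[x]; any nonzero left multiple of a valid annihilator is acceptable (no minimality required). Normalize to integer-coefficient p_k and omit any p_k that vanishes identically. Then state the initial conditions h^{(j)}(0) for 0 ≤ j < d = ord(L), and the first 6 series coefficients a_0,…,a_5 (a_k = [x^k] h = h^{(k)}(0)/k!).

f: a_k = 0, 4, -4, 16/3, -8, 64/5, …
Change of var in L_f (x↦r) gives L₀.
h=h₀': d/dx-closure on L₀ ⇒ L.
L = (6 + 16·x) + (1 + 6·x + 8·x^2)·Dx  (order 1).
h: a_k = 4, -24, 112, -480, 1984, -8064, …
ICs: h(0) = 4.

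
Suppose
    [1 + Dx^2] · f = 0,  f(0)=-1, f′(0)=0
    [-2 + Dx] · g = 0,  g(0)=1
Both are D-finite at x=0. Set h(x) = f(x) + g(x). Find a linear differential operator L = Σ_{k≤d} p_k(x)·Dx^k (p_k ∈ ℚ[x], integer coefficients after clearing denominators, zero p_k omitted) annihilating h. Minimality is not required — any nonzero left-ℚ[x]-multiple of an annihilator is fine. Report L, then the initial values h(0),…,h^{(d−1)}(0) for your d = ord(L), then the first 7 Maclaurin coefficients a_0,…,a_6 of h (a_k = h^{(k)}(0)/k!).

L = -2 + Dx - 2·Dx^2 + Dx^3  (order 3).
h: a_k = 0, 2, 5/2, 4/3, 5/8, 4/15, 13/144, …
ICs: h(0) = 0, h′(0) = 2, h′′(0) = 5.

f: a_k = -1, 0, 1/2, 0, -1/24, 0, 1/720, …
g: a_k = 1, 2, 2, 4/3, 2/3, 4/15, 4/45, …
L₀ := lclm(L_f,L_g); ord L₀ ≤ 2+1.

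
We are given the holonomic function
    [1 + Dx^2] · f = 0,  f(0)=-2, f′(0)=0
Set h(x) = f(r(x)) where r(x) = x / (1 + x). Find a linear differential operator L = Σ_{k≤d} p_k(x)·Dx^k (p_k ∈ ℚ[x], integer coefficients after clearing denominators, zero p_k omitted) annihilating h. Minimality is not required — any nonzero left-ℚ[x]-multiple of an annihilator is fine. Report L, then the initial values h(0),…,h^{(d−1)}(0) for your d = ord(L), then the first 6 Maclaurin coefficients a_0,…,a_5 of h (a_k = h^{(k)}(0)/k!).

f: a_k = -2, 0, 1, 0, -1/12, 0, …
f∘r: x↦r, Dx↦Dx/r' in L_f ⇒ L₀.
L = 1 + (2 + 6·x + 6·x^2 + 2·x^3)·Dx + (1 + 4·x + 6·x^2 + 4·x^3 + x^4)·Dx^2  (order 2).
h: a_k = -2, 0, 1, -2, 35/12, -11/3, …
ICs: h(0) = -2, h′(0) = 0.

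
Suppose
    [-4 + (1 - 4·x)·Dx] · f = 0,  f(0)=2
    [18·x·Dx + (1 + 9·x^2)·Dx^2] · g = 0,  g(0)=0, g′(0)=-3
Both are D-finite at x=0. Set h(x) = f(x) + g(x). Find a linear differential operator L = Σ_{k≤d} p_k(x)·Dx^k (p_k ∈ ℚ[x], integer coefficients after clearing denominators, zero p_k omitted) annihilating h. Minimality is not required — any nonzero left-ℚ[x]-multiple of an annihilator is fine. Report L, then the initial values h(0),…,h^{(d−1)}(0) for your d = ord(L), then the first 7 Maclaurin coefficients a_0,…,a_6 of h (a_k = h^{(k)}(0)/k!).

f: a_k = 2, 8, 32, 128, 512, 2048, 8192, …
g: a_k = 0, -3, 0, 9, 0, -243/5, 0, …
f+g: L₀ = lclm(L_f,L_g), ord ≤ 1+2.
L = (-72 + 1152·x + 1944·x^2)·Dx + (57 - 72·x + 765·x^2 + 1944·x^3)·Dx^2 + (-4 + 7·x + 63·x^3 + 324·x^4)·Dx^3  (order 3).
h: a_k = 2, 5, 32, 137, 512, 9997/5, 8192, …
ICs: h(0) = 2, h′(0) = 5, h′′(0) = 64.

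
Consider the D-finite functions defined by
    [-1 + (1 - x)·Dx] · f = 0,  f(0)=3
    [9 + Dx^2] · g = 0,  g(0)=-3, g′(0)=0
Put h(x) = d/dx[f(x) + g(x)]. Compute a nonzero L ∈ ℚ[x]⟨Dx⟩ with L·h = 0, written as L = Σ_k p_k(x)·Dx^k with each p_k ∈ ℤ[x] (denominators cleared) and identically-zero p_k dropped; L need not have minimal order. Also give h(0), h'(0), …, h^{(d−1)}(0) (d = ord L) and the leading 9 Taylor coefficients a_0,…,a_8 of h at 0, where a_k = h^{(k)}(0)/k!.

L = (126 - 108·x + 54·x^2) + (-45 + 99·x - 81·x^2 + 27·x^3)·Dx + (14 - 12·x + 6·x^2)·Dx^2 + (-5 + 11·x - 9·x^2 + 3·x^3)·Dx^3  (order 3).
h: a_k = 3, 33, 9, -57/2, 15, 1449/40, 21, 11253/560, 27, …
ICs: h(0) = 3, h′(0) = 33, h′′(0) = 18.

f: a_k = 3, 3, 3, 3, 3, 3, 3, 3, 3, …
g: a_k = -3, 0, 27/2, 0, -81/8, 0, 243/80, 0, -2187/4480, …
Sum ⇒ L₀ = lclm(L_f,L_g) in ℚ(x)⟨Dx⟩.
Derive L from L₀ (diff closure).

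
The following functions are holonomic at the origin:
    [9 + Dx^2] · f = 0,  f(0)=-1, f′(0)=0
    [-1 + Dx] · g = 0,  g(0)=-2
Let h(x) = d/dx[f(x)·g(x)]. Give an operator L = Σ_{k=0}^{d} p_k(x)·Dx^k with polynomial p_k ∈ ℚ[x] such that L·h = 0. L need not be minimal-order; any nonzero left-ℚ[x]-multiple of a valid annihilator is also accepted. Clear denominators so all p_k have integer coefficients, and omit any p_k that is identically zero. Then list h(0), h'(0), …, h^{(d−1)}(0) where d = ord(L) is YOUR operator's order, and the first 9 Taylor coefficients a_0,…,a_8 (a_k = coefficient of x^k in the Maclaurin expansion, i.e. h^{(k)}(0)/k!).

f: a_k = -1, 0, 9/2, 0, -27/8, 0, 81/80, 0, -729/4480, …
g: a_k = -2, -2, -1, -1/3, -1/12, -1/60, -1/360, -1/2520, -1/20160, …
Product ⇒ symmetric product L₀, ord ≤ 2.
Differentiate: ansatz ord ≤ ord L₀ ⇒ L.
L = 10 - 2·Dx + Dx^2  (order 2).
h: a_k = 2, -16, -26, 28/3, 79/3, 88/15, -307/45, -1054/315, 481/1260, …
ICs: h(0) = 2, h′(0) = -16.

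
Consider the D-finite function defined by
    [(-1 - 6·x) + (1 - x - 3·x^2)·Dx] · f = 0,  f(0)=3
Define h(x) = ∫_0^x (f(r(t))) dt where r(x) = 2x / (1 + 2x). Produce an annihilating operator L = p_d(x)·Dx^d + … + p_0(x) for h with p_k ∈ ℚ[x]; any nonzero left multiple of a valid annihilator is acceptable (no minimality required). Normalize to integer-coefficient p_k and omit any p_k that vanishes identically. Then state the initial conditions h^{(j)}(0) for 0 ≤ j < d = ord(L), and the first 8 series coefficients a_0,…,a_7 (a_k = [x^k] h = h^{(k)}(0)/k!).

L = (2 + 28·x)·Dx + (-1 - 4·x + 8·x^2 + 24·x^3)·Dx^2  (order 2).
h: a_k = 0, 3, 3, 12, 0, 432/5, -144, 6912/7, …
ICs: h(0) = 0, h′(0) = 3.

f: a_k = 3, 3, 12, 21, 57, 120, 291, 651, …
Substitute x→r, Dx→(1/r')Dx; clear ⇒ L₀.
h=∫₀ˣh₀: take L = L₀·Dx.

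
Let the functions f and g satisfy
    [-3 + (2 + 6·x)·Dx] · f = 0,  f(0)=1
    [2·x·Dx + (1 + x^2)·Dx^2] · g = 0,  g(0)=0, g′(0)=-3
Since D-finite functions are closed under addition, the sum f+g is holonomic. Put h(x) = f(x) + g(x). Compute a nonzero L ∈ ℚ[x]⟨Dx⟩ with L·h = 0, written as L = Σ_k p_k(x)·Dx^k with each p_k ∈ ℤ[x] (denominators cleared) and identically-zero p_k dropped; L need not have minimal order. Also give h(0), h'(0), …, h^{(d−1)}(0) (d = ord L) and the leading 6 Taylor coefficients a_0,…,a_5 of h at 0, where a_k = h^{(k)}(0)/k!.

f: a_k = 1, 3/2, -9/8, 27/16, -405/128, 1701/256, …
g: a_k = 0, -3, 0, 1, 0, -3/5, …
Sum ⇒ L₀ = lclm(L_f,L_g) in ℚ(x)⟨Dx⟩.
L = (-12 - 90·x + 36·x^2 + 54·x^3)·Dx + (-35 - 48·x - 102·x^2 + 144·x^3 + 189·x^4)·Dx^2 + (-6 - 10·x + 36·x^2 + 44·x^3 + 42·x^4 + 54·x^5)·Dx^3  (order 3).
h: a_k = 1, -3/2, -9/8, 43/16, -405/128, 7737/1280, …
ICs: h(0) = 1, h′(0) = -3/2, h′′(0) = -9/4.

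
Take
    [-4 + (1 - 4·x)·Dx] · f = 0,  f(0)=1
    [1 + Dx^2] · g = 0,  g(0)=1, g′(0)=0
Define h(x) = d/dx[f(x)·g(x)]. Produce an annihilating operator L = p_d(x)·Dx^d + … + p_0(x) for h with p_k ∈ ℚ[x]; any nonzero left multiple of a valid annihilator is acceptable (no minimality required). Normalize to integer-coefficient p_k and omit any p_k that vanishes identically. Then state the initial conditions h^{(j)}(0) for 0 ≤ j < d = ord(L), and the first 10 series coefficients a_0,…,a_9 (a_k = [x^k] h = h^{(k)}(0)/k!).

f: a_k = 1, 4, 16, 64, 256, 1024, 4096, 16384, 65536, 262144, …
g: a_k = 1, 0, -1/2, 0, 1/24, 0, -1/720, 0, 1/40320, 0, …
f·g: L₀ = L_f ⊗_s L_g, ord ≤ 1·2.
Differentiate: ansatz ord ≤ ord L₀ ⇒ L.
L = (-31 - 8·x + 16·x^2) + (-8 + 32·x)·Dx + (1 - 8·x + 16·x^2)·Dx^2  (order 2).
h: a_k = 4, 31, 186, 5953/6, 29765/6, 2857439/120, 20002073/180, 512053069/1008, 512053069/224, 3686782096799/362880, …
ICs: h(0) = 4, h′(0) = 31.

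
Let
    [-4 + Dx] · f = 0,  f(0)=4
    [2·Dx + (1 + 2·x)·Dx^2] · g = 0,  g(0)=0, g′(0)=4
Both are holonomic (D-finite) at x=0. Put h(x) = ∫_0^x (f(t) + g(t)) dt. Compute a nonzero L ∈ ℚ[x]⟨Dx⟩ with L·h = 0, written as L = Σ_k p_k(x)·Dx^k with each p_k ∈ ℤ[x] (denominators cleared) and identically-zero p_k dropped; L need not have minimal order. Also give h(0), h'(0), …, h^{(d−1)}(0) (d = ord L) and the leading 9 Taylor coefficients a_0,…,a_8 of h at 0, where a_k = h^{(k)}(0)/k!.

f: a_k = 4, 16, 32, 128/3, 128/3, 512/15, 1024/45, 4096/315, 2048/315, …
g: a_k = 0, 4, -4, 16/3, -8, 64/5, -64/3, 256/7, -64, …
f+g: L₀ = lclm(L_f,L_g), ord ≤ 1+2.
h=∫h₀ ⇒ L = L₀·Dx.
L = (-32 - 32·x)·Dx^2 + (-4 - 32·x - 32·x^2)·Dx^3 + (3 + 10·x + 8·x^2)·Dx^4  (order 4).
h: a_k = 0, 4, 10, 28/3, 12, 104/15, 352/45, 64/315, 1952/315, …
ICs: h(0) = 0, h′(0) = 4, h′′(0) = 20, h′′′(0) = 56.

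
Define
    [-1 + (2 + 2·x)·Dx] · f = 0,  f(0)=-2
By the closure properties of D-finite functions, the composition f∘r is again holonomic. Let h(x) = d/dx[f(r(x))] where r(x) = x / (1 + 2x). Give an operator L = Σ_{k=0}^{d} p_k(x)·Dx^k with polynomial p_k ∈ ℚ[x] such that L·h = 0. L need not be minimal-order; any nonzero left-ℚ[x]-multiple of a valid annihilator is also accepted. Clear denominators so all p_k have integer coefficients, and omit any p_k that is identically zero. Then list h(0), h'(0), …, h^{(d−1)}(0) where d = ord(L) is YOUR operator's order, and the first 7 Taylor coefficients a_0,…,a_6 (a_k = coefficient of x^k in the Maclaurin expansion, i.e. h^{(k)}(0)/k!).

f: a_k = -2, -1, 1/4, -1/8, 5/64, -7/128, 21/512, …
Change of var in L_f (x↦r) gives L₀.
Differentiate: ansatz ord ≤ ord L₀ ⇒ L.
L = (-9 - 24·x) + (-2 - 10·x - 12·x^2)·Dx  (order 1).
h: a_k = -1, 9/2, -123/8, 757/16, -17715/128, 100935/256, -1134735/1024, …
ICs: h(0) = -1.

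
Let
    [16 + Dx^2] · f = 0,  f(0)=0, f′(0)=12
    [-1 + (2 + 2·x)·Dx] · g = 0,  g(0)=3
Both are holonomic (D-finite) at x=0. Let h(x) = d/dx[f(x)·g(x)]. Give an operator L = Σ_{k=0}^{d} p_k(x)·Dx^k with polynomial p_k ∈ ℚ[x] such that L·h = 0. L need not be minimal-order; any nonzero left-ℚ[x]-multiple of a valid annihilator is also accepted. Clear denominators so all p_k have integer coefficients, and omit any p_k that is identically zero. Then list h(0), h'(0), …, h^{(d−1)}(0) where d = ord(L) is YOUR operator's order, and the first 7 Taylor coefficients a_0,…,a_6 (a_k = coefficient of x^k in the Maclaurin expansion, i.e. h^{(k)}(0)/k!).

L = (4733 + 17664·x + 25216·x^2 + 16384·x^3 + 4096·x^4) + (-244 - 756·x - 768·x^2 - 256·x^3)·Dx + (268 + 1048·x + 1548·x^2 + 1024·x^3 + 256·x^4)·Dx^2  (order 2).
h: a_k = 36, 36, -603/2, -183, 13983/32, 32049/160, -64235/256, …
ICs: h(0) = 36, h′(0) = 36.

f: a_k = 0, 12, 0, -32, 0, 128/5, 0, …
g: a_k = 3, 3/2, -3/8, 3/16, -15/128, 21/256, -63/1024, …
Sym-product of L_f,L_g gives L₀ (≤ ord 2).
h=h₀': d/dx-closure on L₀ ⇒ L.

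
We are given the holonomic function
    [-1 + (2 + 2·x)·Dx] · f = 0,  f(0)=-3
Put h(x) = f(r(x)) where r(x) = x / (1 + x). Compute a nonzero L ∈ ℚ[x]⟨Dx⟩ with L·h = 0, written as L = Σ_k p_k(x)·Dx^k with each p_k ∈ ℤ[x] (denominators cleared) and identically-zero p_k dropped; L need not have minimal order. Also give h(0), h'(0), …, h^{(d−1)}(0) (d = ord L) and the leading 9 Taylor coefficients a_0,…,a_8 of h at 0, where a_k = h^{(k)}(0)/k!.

f: a_k = -3, -3/2, 3/8, -3/16, 15/128, -21/256, 63/1024, -99/2048, 1287/32768, …
Change of var in L_f (x↦r) gives L₀.
L = -1 + (2 + 6·x + 4·x^2)·Dx  (order 1).
h: a_k = -3, -3/2, 15/8, -39/16, 423/128, -1197/256, 7059/1024, -21615/2048, 547383/32768, …
ICs: h(0) = -3.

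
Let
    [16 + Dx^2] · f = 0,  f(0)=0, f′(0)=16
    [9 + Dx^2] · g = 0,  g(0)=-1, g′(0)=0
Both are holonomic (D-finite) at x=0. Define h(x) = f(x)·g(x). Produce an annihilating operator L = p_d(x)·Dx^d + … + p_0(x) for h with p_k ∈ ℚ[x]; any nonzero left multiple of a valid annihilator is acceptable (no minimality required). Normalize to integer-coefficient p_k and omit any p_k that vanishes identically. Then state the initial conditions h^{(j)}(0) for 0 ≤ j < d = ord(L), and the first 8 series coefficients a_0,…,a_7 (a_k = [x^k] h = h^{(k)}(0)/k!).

f: a_k = 0, 16, 0, -128/3, 0, 512/15, 0, -4096/315, …
g: a_k = -1, 0, 9/2, 0, -27/8, 0, 81/80, 0, …
f·g: L₀ = L_f ⊗_s L_g, ord ≤ 2·2.
L = 49 + 50·Dx^2 + Dx^4  (order 4).
h: a_k = 0, -16, 0, 344/3, 0, -4202/15, 0, 102943/315, …
ICs: h(0) = 0, h′(0) = -16, h′′(0) = 0, h′′′(0) = 688.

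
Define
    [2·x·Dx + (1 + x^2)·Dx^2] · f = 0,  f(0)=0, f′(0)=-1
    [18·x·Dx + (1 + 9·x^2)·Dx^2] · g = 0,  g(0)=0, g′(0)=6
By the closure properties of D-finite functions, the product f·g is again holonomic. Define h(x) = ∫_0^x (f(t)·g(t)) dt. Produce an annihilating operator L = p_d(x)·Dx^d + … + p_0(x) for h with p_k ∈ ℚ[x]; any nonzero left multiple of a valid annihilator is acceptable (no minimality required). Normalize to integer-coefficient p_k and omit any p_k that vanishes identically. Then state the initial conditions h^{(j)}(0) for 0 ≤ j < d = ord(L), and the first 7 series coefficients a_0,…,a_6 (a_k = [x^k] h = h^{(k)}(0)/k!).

L = (-216·x - 3600·x^3 - 5184·x^5 + 6480·x^7 + 17496·x^9)·Dx^2 + (-40 - 1452·x^2 - 6480·x^4 - 4536·x^6 + 22680·x^8 + 26244·x^10)·Dx^3 + (-80·x - 980·x^3 - 2160·x^5 + 2952·x^7 + 12960·x^9 + 8748·x^11)·Dx^4 + (-1 - 20·x^2 - 109·x^4 + 981·x^8 + 1620·x^10 + 729·x^12)·Dx^5  (order 5).
h: a_k = 0, 0, 0, -2, 0, 4, 0, …
ICs: h(0) = 0, h′(0) = 0, h′′(0) = 0, h′′′(0) = -12, h′′′′(0) = 0.

f: a_k = 0, -1, 0, 1/3, 0, -1/5, 0, …
g: a_k = 0, 6, 0, -18, 0, 486/5, 0, …
L₀ := L_f ⊗_s L_g (sym. prod.), ord ≤ 4.
Integrate: L := L₀·Dx.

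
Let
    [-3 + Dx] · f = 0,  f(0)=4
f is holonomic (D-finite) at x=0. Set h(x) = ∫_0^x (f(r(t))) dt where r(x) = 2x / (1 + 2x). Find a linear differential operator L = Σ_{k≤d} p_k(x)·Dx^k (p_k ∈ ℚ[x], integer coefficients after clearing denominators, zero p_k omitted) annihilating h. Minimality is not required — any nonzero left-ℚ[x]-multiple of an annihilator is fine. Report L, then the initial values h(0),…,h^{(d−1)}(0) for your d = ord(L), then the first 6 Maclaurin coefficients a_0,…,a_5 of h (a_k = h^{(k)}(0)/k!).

L = -6·Dx + (1 + 4·x + 4·x^2)·Dx^2  (order 2).
h: a_k = 0, 4, 12, 8, -12, 24/5, …
ICs: h(0) = 0, h′(0) = 4.

f: a_k = 4, 12, 18, 18, 27/2, 81/10, …
h₀=f(r): pull back L_f along r ⇒ L₀.
h=∫₀ˣh₀: take L = L₀·Dx.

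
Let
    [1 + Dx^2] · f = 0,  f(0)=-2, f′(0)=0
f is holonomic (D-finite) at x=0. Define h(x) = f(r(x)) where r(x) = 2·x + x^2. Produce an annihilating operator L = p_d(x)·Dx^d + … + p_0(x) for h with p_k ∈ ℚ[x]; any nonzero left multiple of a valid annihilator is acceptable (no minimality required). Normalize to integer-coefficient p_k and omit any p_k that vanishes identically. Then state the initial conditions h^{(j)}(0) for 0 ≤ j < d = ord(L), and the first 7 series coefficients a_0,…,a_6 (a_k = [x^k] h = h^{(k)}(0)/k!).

L = (4 + 12·x + 12·x^2 + 4·x^3) - Dx + (1 + x)·Dx^2  (order 2).
h: a_k = -2, 0, 4, 4, -1/3, -8/3, -82/45, …
ICs: h(0) = -2, h′(0) = 0.

f: a_k = -2, 0, 1, 0, -1/12, 0, 1/360, …
f∘r: x↦r, Dx↦Dx/r' in L_f ⇒ L₀.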